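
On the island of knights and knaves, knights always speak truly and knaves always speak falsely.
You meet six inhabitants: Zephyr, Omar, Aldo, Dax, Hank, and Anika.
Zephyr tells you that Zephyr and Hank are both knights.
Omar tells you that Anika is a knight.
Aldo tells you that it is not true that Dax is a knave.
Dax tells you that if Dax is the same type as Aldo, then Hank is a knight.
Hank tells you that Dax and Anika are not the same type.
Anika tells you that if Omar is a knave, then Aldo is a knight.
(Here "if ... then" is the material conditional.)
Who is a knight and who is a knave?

Zephyr is a knave, Omar is a knave, Aldo is a knave, Dax is a knave, Hank is a knave, and Anika is a knave.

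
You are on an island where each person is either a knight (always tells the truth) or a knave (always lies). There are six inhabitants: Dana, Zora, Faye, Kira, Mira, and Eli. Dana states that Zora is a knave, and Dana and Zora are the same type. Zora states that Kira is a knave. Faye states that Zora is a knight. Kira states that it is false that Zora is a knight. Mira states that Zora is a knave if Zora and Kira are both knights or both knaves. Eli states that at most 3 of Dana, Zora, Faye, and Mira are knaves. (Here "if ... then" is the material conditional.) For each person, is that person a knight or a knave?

Dana is a knave, Zora is a knight, Faye is a knight, Kira is a knave, Mira is a knight, and Eli is a knight.

Dana is a knave, and the claim "Zora is a knave, and Dana and Zora are the same type" is indeed False.
Zora is a knight; "Kira is a knave" is True, as required.
Faye is a knight, and the claim "Zora is a knight" is indeed True.
Since Kira is a knave, "it is false that Zora is a knight" needs to be False, which holds.
Mira (knight): "Zora is a knave if Zora and Kira are both knights or both knaves" — True. ✓
As a knight, Eli's statement "at most 3 of Dana, Zora, Faye, and Mira are knaves" should be True; it is.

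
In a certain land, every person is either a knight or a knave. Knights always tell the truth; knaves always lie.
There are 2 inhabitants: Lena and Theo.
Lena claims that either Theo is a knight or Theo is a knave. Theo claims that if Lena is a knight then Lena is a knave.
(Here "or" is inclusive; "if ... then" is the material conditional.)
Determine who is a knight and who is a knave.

Knights: Lena. Knaves: Theo.

Lena (knight): "either Theo is a knight or Theo is a knave" — true. ✓
Theo is a knave, so "if Lena is a knight then Lena is a knave" must be False — and it is.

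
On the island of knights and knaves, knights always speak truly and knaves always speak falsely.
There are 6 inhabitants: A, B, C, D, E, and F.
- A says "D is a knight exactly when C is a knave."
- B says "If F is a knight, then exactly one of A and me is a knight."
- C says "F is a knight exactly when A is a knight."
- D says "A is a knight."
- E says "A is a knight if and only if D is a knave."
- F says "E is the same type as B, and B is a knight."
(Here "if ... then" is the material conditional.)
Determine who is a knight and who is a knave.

Knights: A, B, and D. Knaves: C, E, and F.

A is a knight, so "D is a knight exactly when C is a knave" must be True — and it is.
B is a knight, and the claim "if F is a knight, then exactly one of A and me is a knight" is indeed True.
Since C is a knave, "F is a knight exactly when A is a knight" needs to be False, which holds.
Since D is a knight, "A is a knight" needs to be True, which holds.
E is a knave, so "A is a knight if and only if D is a knave" must be False — and it is.
F is a knave, so "E is the same type as B, and B is a knight" must be False — and it is.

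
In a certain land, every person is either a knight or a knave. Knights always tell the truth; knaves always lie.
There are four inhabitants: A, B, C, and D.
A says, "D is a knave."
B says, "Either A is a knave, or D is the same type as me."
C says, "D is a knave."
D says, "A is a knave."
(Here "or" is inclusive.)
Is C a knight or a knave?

Consistent assignments: {A=knave, B=knight, C=knave, D=knight}
In every consistent assignment, C is a knave.

C is a knave.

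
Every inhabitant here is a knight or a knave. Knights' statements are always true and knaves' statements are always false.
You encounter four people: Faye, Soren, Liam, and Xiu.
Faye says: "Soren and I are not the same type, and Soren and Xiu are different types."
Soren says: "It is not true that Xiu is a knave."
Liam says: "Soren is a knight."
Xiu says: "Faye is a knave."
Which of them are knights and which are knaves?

Knights: Soren, Liam, and Xiu. Knaves: Faye.

Since Faye is a knave, "Soren and I are not the same type, and Soren and Xiu are different types" needs to be false, which holds.
As a knight, Soren's statement "it is not true that Xiu is a knave" should be true; it is.
As a knight, Liam's statement "Soren is a knight" should be true; it is.
Xiu (knight): "Faye is a knave" — true. ✓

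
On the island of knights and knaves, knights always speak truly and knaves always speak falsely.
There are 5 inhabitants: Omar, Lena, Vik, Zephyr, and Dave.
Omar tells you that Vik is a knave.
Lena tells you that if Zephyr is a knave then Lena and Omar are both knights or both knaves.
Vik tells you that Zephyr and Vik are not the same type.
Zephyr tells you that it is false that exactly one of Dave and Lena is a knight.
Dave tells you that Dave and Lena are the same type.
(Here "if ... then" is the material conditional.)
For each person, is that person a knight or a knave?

Knights: Omar and Lena. Knaves: Vik, Zephyr, and Dave.

Omar (knight): "Vik is a knave" — True. ✓
Lena is a knight, so "if Zephyr is a knave then Lena and Omar are both knights or both knaves" must be True — and it is.
As a knave, Vik's statement "Zephyr and Vik are not the same type" should be False; it is.
Since Zephyr is a knave, "it is false that exactly one of Dave and Lena is a knight" needs to be False, which holds.
Dave (knave): "Dave and Lena are the same type" — False. ✓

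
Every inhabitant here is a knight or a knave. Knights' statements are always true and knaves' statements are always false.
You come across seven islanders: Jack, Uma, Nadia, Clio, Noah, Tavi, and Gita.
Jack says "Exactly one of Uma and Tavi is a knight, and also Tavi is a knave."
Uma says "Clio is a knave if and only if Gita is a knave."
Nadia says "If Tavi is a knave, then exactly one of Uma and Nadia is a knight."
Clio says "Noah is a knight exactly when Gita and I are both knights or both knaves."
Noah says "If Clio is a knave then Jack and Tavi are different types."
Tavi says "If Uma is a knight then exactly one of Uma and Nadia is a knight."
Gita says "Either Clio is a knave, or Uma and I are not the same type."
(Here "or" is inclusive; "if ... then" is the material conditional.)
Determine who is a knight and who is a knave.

Jack is a knave, and the claim "exactly one of Uma and Tavi is a knight, and also Tavi is a knave" is indeed False.
As a knave, Uma's statement "Clio is a knave if and only if Gita is a knave" should be False; it is.
As a knight, Nadia's statement "if Tavi is a knave, then exactly one of Uma and Nadia is a knight" should be True; it is.
Clio is a knave; "Noah is a knight exactly when Gita and I are both knights or both knaves" is False, as required.
As a knight, Noah's statement "if Clio is a knave then Jack and Tavi are different types" should be True; it is.
As a knight, Tavi's statement "if Uma is a knight then exactly one of Uma and Nadia is a knight" should be True; it is.
Gita is a knight, and the claim "either Clio is a knave, or Uma and I are not the same type" is indeed True.

Jack is a knave, Uma is a knave, Nadia is a knight, Clio is a knave, Noah is a knight, Tavi is a knight, and Gita is a knight.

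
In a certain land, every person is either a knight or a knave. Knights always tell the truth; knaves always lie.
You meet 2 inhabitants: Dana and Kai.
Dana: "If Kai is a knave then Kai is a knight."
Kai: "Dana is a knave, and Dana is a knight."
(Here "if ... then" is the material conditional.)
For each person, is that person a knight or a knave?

Knights: none. Knaves: Dana and Kai.

Dana is a knave, so "if Kai is a knave then Kai is a knight" must be false — and it is.
Kai is a knave, so "Dana is a knave, and Dana is a knight" must be false — and it is.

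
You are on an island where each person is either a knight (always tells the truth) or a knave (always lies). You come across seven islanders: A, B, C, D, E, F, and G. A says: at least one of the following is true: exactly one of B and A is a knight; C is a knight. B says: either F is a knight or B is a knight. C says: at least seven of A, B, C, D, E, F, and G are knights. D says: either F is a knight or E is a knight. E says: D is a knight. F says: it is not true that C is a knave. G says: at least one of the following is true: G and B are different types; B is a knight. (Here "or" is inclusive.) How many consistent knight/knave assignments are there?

9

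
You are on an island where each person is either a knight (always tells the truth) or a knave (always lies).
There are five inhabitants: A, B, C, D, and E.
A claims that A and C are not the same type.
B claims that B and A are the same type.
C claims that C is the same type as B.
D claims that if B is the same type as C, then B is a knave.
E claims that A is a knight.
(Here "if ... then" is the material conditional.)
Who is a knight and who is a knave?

A is a knight; "A and C are not the same type" is true, as required.
B is a knight; "B and A are the same type" is true, as required.
As a knave, C's statement "C is the same type as B" should be false; it is.
D is a knight; "if B is the same type as C, then B is a knave" is true, as required.
E is a knight, so "A is a knight" must be true — and it is.

A is a knight, B is a knight, C is a knave, D is a knight, and E is a knight.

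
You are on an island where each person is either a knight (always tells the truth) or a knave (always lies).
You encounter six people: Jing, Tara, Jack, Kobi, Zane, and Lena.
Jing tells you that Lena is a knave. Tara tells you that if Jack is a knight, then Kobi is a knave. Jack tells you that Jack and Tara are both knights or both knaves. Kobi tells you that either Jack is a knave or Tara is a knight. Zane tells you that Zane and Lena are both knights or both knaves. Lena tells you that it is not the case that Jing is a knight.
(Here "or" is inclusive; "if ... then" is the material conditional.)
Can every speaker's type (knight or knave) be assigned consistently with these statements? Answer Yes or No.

One consistent assignment: Jing=knave, Tara=knight, Jack=knave, Kobi=knight, Zane=knight, Lena=knight.

Yes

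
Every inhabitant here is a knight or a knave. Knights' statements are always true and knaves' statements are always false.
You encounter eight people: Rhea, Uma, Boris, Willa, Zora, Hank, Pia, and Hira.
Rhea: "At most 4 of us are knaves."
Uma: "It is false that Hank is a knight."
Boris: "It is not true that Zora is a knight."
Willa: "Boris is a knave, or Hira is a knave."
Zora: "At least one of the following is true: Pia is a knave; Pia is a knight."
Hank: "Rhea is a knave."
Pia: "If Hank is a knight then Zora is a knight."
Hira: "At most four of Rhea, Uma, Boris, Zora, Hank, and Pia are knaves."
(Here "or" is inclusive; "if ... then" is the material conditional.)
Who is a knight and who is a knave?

Rhea is a knight, Uma is a knight, Boris is a knave, Willa is a knight, Zora is a knight, Hank is a knave, Pia is a knight, and Hira is a knight.

Rhea is a knight, so "at most 4 of us are knaves" must be True — and it is.
Uma (knight): "it is false that Hank is a knight" — True. ✓
Boris is a knave, and the claim "it is not true that Zora is a knight" is indeed false.
Willa is a knight, and the claim "Boris is a knave, or Hira is a knave" is indeed True.
Zora is a knight, so "at least one of the following is true: Pia is a knave; Pia is a knight" must be True — and it is.
As a knave, Hank's statement "Rhea is a knave" should be false; it is.
As a knight, Pia's statement "if Hank is a knight then Zora is a knight" should be True; it is.
Since Hira is a knight, "at most four of Rhea, Uma, Boris, Zora, Hank, and Pia are knaves" needs to be True, which holds.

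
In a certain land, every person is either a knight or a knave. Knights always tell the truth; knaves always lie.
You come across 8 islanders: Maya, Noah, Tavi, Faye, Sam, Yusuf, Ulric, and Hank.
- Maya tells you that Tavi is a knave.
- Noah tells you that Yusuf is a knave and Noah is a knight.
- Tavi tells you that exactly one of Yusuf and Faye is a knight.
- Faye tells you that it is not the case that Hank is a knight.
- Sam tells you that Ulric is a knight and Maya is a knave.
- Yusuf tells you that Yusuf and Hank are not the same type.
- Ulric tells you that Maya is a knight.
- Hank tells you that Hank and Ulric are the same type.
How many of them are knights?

The unique consistent assignment is Maya=knight, Noah=knave, Tavi=knave, Faye=knight, Sam=knave, Yusuf=knight, Ulric=knight, Hank=knave.
That has 4 knights.

4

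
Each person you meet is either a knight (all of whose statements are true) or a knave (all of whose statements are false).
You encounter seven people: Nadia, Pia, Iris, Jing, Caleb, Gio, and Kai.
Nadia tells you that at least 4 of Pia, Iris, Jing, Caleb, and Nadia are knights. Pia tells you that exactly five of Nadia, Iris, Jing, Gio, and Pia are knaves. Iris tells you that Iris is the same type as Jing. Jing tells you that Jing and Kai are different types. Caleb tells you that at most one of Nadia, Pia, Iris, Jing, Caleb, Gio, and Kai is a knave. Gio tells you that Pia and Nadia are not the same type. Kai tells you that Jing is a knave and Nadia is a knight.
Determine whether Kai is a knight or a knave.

Kai is a knave.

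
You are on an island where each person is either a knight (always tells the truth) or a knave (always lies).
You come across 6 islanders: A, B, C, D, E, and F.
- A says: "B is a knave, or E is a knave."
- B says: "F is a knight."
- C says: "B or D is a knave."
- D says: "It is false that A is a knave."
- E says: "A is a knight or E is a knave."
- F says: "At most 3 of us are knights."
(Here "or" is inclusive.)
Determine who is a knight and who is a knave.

A is a knight, B is a knave, C is a knight, D is a knight, E is a knight, and F is a knave.

As a knight, A's statement "B is a knave, or E is a knave" should be True; it is.
B (knave): "F is a knight" — false. ✓
C is a knight, so "B or D is a knave" must be True — and it is.
D (knight): "it is false that A is a knave" — True. ✓
E is a knight, and the claim "A is a knight or E is a knave" is indeed True.
F is a knave; "at most 3 of us are knights" is false, as required.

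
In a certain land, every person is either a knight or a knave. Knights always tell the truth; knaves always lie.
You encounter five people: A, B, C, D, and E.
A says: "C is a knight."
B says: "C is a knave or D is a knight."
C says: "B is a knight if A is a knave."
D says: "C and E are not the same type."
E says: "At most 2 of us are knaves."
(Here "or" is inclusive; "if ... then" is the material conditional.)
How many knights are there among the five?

3

The unique consistent assignment is A=knight, B=knave, C=knight, D=knave, E=knight.
That has 3 knights.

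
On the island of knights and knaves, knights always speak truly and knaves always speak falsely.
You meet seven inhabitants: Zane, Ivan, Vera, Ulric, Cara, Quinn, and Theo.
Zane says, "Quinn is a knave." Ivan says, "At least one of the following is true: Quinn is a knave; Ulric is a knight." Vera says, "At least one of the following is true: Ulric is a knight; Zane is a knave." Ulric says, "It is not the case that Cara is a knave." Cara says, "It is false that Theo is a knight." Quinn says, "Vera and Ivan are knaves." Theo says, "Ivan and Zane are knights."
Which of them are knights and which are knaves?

Zane is a knight, and the claim "Quinn is a knave" is indeed true.
Ivan (knight): "at least one of the following is true: Quinn is a knave; Ulric is a knight" — true. ✓
Vera is a knave, so "at least one of the following is true: Ulric is a knight; Zane is a knave" must be False — and it is.
As a knave, Ulric's statement "it is not the case that Cara is a knave" should be False; it is.
Cara is a knave; "it is false that Theo is a knight" is False, as required.
Quinn is a knave, so "Vera and Ivan are knaves" must be False — and it is.
Theo (knight): "Ivan and Zane are knights" — true. ✓

Knights: Zane, Ivan, and Theo. Knaves: Vera, Ulric, Cara, and Quinn.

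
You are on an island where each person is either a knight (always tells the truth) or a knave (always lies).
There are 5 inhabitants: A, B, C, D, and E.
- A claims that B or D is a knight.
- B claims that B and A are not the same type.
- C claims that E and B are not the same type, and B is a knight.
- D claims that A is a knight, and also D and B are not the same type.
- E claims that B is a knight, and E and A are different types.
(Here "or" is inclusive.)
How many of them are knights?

0

The unique consistent assignment is A=knave, B=knave, C=knave, D=knave, E=knave.
That has 0 knights.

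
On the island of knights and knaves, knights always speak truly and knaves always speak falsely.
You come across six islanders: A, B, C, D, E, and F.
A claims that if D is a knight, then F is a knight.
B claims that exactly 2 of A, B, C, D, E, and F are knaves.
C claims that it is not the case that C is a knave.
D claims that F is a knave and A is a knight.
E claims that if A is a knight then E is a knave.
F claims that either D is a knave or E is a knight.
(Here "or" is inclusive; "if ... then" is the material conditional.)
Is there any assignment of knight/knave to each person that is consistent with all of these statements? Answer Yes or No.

No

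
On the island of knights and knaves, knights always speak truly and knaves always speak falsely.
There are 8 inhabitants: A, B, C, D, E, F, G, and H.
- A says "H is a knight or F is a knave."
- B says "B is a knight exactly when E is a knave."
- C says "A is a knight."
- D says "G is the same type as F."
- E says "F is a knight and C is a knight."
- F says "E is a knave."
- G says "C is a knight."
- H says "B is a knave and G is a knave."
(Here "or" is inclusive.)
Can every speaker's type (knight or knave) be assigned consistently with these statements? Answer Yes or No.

Yes

One consistent assignment: A=knave, B=knight, C=knave, D=knave, E=knave, F=knight, G=knave, H=knave.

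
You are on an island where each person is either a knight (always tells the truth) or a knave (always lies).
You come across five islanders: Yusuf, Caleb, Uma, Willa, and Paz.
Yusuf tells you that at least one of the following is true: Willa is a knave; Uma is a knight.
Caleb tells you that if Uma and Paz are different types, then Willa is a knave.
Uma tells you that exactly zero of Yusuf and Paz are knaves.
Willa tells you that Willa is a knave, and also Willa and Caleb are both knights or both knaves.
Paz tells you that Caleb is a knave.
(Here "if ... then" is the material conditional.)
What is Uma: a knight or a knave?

Consistent assignments: {Yusuf=knight, Caleb=knight, Uma=knave, Willa=knave, Paz=knave}
In every consistent assignment, Uma is a knave.

Uma is a knave.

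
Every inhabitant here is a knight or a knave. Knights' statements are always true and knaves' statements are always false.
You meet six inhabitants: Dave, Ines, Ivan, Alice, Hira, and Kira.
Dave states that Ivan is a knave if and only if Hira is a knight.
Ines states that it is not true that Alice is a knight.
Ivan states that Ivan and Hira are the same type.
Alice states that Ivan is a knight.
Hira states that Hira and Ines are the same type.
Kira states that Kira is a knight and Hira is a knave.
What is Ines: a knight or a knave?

Consistent assignments: {Dave=knight, Ines=knight, Ivan=knave, Alice=knave, Hira=knight, Kira=knave}
In every consistent assignment, Ines is a knight.

Ines is a knight.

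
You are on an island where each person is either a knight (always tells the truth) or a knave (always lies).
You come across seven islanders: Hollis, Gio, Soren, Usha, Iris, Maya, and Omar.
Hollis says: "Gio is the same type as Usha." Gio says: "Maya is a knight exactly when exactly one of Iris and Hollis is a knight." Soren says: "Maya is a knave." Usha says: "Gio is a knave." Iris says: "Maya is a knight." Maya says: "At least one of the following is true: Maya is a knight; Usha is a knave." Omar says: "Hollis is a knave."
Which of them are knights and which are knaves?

Knights: Gio, Iris, Maya, and Omar. Knaves: Hollis, Soren, and Usha.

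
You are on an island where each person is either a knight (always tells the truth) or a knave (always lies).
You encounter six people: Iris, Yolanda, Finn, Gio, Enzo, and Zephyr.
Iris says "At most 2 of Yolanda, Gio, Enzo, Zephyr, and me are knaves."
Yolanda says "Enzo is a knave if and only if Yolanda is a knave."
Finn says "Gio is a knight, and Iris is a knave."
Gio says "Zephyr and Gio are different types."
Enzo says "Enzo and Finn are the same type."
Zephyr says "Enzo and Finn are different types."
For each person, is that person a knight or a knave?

Iris is a knave, Yolanda is a knave, Finn is a knight, Gio is a knight, Enzo is a knight, and Zephyr is a knave.

Iris is a knave, so "at most 2 of Yolanda, Gio, Enzo, Zephyr, and me are knaves" must be False — and it is.
Since Yolanda is a knave, "Enzo is a knave if and only if Yolanda is a knave" needs to be False, which holds.
Finn is a knight, so "Gio is a knight, and Iris is a knave" must be True — and it is.
Gio is a knight, and the claim "Zephyr and Gio are different types" is indeed True.
Enzo (knight): "Enzo and Finn are the same type" — True. ✓
Since Zephyr is a knave, "Enzo and Finn are different types" needs to be False, which holds.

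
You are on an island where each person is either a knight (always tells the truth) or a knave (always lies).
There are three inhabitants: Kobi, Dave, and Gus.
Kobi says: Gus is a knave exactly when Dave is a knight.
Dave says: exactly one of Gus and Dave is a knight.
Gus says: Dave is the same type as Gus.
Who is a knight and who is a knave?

Kobi is a knight, Dave is a knight, and Gus is a knave.

Kobi is a knight, and the claim "Gus is a knave exactly when Dave is a knight" is indeed true.
Dave (knight): "exactly one of Gus and Dave is a knight" — true. ✓
Gus is a knave; "Dave is the same type as Gus" is False, as required.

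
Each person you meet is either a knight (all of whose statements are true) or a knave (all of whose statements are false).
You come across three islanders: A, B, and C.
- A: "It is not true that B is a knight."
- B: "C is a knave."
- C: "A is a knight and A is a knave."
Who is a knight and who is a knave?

A is a knave, B is a knight, and C is a knave.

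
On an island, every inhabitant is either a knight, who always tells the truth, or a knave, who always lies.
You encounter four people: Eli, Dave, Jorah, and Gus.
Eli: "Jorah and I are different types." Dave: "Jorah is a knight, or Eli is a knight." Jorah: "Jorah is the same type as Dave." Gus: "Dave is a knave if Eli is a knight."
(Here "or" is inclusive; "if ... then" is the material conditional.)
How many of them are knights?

2

The unique consistent assignment is Eli=knight, Dave=knight, Jorah=knave, Gus=knave.
That has 2 knights.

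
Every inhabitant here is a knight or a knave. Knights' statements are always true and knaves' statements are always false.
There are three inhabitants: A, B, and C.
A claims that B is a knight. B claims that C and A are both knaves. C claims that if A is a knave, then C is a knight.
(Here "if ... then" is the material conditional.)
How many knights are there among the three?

1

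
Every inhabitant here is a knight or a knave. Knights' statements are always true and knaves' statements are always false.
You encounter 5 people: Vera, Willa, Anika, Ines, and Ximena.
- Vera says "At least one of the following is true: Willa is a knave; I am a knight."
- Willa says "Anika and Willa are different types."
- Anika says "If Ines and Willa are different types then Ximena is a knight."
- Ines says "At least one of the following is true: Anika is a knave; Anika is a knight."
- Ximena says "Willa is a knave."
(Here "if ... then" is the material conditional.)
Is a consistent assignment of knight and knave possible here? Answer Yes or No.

No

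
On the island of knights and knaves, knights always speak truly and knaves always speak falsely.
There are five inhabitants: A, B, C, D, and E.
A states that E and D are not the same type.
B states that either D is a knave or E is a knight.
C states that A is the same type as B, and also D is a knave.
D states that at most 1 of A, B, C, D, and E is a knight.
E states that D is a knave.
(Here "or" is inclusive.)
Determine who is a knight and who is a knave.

As a knight, A's statement "E and D are not the same type" should be True; it is.
B (knight): "either D is a knave or E is a knight" — True. ✓
C is a knight, so "A is the same type as B, and also D is a knave" must be True — and it is.
D is a knave, and the claim "at most 1 of A, B, C, D, and E is a knight" is indeed False.
E is a knight, so "D is a knave" must be True — and it is.

Knights: A, B, C, and E. Knaves: D.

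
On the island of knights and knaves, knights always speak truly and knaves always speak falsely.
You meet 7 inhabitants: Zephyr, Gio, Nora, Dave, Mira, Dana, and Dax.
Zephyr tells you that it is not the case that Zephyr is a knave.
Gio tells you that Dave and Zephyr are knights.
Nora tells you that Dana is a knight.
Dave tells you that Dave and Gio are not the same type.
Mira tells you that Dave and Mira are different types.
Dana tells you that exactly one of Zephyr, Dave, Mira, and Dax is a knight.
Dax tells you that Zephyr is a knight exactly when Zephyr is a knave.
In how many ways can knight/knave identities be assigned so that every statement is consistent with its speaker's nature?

Consistent assignments:
  Zephyr=knight, Gio=knave, Nora=knight, Dave=knave, Mira=knave, Dana=knight, Dax=knave
  Zephyr=knight, Gio=knave, Nora=knave, Dave=knave, Mira=knight, Dana=knave, Dax=knave
  Zephyr=knave, Gio=knave, Nora=knight, Dave=knave, Mira=knight, Dana=knight, Dax=knave
  Zephyr=knave, Gio=knave, Nora=knave, Dave=knave, Mira=knave, Dana=knave, Dax=knave

4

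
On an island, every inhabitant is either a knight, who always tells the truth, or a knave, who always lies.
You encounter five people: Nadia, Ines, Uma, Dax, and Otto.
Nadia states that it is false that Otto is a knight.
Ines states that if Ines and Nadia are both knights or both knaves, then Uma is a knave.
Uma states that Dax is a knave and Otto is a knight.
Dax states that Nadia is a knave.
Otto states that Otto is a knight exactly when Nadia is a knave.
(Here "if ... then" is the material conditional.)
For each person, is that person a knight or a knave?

Knights: Ines, Dax, and Otto. Knaves: Nadia and Uma.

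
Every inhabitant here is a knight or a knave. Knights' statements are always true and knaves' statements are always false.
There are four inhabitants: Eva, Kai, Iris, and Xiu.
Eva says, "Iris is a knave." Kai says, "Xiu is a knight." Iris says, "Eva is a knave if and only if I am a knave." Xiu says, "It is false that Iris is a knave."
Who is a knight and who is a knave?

Eva (knight): "Iris is a knave" — true. ✓
Kai is a knave; "Xiu is a knight" is false, as required.
As a knave, Iris's statement "Eva is a knave if and only if I am a knave" should be false; it is.
Xiu is a knave, so "it is false that Iris is a knave" must be false — and it is.

Knights: Eva. Knaves: Kai, Iris, and Xiu.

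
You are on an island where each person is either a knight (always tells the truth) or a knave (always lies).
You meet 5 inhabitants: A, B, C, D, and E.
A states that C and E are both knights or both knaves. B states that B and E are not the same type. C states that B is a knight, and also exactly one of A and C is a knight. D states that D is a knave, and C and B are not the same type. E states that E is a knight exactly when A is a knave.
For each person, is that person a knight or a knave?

A is a knave, B is a knight, C is a knight, D is a knave, and E is a knave.

A is a knave, so "C and E are both knights or both knaves" must be false — and it is.
B is a knight, so "B and E are not the same type" must be True — and it is.
C is a knight, so "B is a knight, and also exactly one of A and C is a knight" must be True — and it is.
Since D is a knave, "D is a knave, and C and B are not the same type" needs to be false, which holds.
E is a knave, and the claim "E is a knight exactly when A is a knave" is indeed false.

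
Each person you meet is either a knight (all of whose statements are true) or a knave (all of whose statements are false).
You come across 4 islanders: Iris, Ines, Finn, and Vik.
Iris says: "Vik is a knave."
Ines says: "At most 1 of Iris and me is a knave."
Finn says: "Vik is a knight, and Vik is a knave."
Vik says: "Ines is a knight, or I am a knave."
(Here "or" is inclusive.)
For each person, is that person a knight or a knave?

Iris is a knave, Ines is a knight, Finn is a knave, and Vik is a knight.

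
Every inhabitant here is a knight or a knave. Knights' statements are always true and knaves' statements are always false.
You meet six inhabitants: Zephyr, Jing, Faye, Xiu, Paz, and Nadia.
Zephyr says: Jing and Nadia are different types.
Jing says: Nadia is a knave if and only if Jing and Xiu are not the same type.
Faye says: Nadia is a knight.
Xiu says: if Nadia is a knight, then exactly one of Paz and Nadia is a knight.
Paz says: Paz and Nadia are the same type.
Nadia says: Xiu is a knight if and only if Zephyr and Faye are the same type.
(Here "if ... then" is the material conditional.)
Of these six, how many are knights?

The unique consistent assignment is Zephyr=knight, Jing=knave, Faye=knight, Xiu=knight, Paz=knave, Nadia=knight.
That has 4 knights.

4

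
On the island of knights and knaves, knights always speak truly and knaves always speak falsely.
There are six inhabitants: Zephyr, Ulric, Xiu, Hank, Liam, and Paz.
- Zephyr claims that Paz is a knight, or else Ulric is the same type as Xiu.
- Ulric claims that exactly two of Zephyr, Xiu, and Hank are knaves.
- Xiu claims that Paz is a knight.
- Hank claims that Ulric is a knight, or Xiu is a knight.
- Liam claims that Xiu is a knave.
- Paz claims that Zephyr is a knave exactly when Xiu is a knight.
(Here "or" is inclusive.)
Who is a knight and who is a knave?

Knights: Ulric, Hank, and Liam. Knaves: Zephyr, Xiu, and Paz.

Zephyr (knave): "Paz is a knight, or else Ulric is the same type as Xiu" — False. ✓
Ulric is a knight, and the claim "exactly two of Zephyr, Xiu, and Hank are knaves" is indeed true.
Xiu is a knave, so "Paz is a knight" must be False — and it is.
Hank is a knight, so "Ulric is a knight, or Xiu is a knight" must be true — and it is.
Liam is a knight, and the claim "Xiu is a knave" is indeed true.
Paz is a knave; "Zephyr is a knave exactly when Xiu is a knight" is False, as required.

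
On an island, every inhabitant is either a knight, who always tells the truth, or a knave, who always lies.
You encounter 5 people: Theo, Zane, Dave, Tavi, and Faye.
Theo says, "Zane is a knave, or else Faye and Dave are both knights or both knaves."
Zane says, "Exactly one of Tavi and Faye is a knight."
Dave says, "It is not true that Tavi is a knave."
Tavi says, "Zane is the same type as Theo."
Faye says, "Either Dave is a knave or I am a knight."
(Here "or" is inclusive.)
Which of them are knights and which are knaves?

As a knave, Theo's statement "Zane is a knave, or else Faye and Dave are both knights or both knaves" should be false; it is.
Zane (knight): "exactly one of Tavi and Faye is a knight" — True. ✓
As a knave, Dave's statement "it is not true that Tavi is a knave" should be false; it is.
Tavi is a knave, so "Zane is the same type as Theo" must be false — and it is.
Since Faye is a knight, "either Dave is a knave or I am a knight" needs to be True, which holds.

Theo is a knave, Zane is a knight, Dave is a knave, Tavi is a knave, and Faye is a knight.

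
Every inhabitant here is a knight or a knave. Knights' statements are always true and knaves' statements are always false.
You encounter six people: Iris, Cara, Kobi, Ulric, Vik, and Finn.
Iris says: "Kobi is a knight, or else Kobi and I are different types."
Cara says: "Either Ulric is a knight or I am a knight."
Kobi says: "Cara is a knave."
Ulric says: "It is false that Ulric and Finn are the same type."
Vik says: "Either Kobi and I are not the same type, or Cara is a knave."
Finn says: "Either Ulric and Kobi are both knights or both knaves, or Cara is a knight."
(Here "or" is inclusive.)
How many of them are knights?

3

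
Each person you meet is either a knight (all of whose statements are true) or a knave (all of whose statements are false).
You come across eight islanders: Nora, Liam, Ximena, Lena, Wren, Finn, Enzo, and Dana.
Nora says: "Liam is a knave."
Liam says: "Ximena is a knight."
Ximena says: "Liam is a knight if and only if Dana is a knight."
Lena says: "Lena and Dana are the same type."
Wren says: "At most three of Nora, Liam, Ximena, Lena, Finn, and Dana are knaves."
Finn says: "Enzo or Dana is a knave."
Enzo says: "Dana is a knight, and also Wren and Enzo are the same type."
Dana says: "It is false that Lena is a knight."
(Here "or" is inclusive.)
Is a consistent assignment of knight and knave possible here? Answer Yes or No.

Yes

One consistent assignment: Nora=knight, Liam=knave, Ximena=knave, Lena=knave, Wren=knight, Finn=knight, Enzo=knave, Dana=knight.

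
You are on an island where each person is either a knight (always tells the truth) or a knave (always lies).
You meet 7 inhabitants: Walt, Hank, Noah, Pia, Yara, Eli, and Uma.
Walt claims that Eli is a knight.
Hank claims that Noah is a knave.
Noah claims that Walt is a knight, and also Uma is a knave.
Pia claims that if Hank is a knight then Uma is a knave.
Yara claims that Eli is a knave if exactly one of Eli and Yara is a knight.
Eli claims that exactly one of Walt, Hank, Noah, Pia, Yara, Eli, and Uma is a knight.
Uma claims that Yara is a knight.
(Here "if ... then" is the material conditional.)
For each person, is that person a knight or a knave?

Walt is a knave, Hank is a knight, Noah is a knave, Pia is a knave, Yara is a knight, Eli is a knave, and Uma is a knight.

As a knave, Walt's statement "Eli is a knight" should be false; it is.
As a knight, Hank's statement "Noah is a knave" should be True; it is.
As a knave, Noah's statement "Walt is a knight, and also Uma is a knave" should be false; it is.
Pia is a knave, so "if Hank is a knight then Uma is a knave" must be false — and it is.
Since Yara is a knight, "Eli is a knave if exactly one of Eli and Yara is a knight" needs to be True, which holds.
Eli is a knave, and the claim "exactly one of Walt, Hank, Noah, Pia, Yara, Eli, and Uma is a knight" is indeed false.
Since Uma is a knight, "Yara is a knight" needs to be True, which holds.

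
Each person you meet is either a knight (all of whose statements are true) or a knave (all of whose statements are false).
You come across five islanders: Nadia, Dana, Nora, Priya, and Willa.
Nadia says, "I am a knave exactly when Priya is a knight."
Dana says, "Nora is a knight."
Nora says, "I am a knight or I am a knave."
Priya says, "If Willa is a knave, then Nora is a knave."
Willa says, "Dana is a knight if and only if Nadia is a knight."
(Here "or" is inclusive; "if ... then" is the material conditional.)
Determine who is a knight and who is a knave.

Nadia is a knave, Dana is a knight, Nora is a knight, Priya is a knave, and Willa is a knave.

Nadia is a knave, and the claim "I am a knave exactly when Priya is a knight" is indeed False.
Dana (knight): "Nora is a knight" — true. ✓
Nora (knight): "I am a knight or I am a knave" — true. ✓
Since Priya is a knave, "if Willa is a knave, then Nora is a knave" needs to be False, which holds.
Willa is a knave; "Dana is a knight if and only if Nadia is a knight" is False, as required.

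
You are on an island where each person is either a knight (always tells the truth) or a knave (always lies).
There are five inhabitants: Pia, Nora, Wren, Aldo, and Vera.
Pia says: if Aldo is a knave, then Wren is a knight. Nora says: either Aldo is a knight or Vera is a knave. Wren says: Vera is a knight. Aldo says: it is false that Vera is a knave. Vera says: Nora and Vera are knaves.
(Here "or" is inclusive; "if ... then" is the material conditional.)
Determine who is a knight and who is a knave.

Knights: Nora. Knaves: Pia, Wren, Aldo, and Vera.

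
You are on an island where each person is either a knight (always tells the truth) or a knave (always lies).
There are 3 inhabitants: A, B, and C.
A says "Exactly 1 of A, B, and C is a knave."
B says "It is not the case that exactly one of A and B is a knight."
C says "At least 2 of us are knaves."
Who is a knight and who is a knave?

A is a knight, B is a knight, and C is a knave.

A is a knight, and the claim "exactly 1 of A, B, and C is a knave" is indeed true.
B is a knight; "it is not the case that exactly one of A and B is a knight" is true, as required.
C is a knave; "at least 2 of us are knaves" is False, as required.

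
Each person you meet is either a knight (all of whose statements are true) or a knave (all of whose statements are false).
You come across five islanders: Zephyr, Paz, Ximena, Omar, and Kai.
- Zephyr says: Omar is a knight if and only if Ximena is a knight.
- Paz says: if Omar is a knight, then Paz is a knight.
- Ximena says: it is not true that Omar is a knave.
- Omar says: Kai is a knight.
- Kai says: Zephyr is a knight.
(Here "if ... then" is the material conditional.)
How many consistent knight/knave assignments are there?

2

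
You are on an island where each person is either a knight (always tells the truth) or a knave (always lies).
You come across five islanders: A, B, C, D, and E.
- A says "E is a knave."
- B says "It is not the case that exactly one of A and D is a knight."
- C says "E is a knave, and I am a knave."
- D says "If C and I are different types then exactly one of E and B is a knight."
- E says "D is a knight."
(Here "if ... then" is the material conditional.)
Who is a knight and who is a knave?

Since A is a knave, "E is a knave" needs to be false, which holds.
B is a knave, so "it is not the case that exactly one of A and D is a knight" must be false — and it is.
Since C is a knave, "E is a knave, and I am a knave" needs to be false, which holds.
D (knight): "if C and I are different types then exactly one of E and B is a knight" — True. ✓
As a knight, E's statement "D is a knight" should be True; it is.

A is a knave, B is a knave, C is a knave, D is a knight, and E is a knight.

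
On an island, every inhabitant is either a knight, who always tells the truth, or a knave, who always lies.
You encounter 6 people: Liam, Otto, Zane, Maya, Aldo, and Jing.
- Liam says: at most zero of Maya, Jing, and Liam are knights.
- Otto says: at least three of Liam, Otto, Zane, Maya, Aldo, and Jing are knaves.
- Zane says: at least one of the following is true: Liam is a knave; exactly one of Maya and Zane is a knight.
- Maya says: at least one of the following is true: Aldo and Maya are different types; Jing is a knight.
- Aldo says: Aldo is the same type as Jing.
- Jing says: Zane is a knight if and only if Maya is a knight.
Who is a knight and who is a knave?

Liam is a knave, Otto is a knave, Zane is a knight, Maya is a knight, Aldo is a knight, and Jing is a knight.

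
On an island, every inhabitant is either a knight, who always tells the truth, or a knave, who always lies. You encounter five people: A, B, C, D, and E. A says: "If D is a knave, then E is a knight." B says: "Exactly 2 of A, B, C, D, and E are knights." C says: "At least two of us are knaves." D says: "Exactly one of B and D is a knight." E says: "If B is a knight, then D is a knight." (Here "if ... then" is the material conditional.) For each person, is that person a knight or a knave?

Suppose A is a knave. Then A's statement "if D is a knave, then E is a knight" would have to be false. Checking the 16 ways to assign the others, none is consistent with every speaker.
(For instance, with B=knave, C=knight, D=knave, E=knight, A's claim "if D is a knave, then E is a knight" comes out true where it would need to be false.)
So A must be a knight, making "if D is a knave, then E is a knight" true. Taking A=knight, B=knave, C=knight, D=knave, E=knight, each remaining statement checks out:
  B (knave): "exactly 2 of A, B, C, D, and E are knights" — false. ✓
  C (knight): "at least two of us are knaves" — true. ✓
  D (knave): "exactly one of B and D is a knight" — false. ✓
  E (knight): "if B is a knight, then D is a knight" — true. ✓
This is the unique consistent assignment.

Knights: A, C, and E. Knaves: B and D.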